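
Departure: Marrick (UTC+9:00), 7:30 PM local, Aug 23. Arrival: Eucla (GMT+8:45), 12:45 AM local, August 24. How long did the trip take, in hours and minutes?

Eucla is 0:15 behind Marrick.
Clock-face elapsed time (ignoring zones) is 5 hours 15 minutes.
Actual elapsed = 5 hours 15 minutes + 0:15 = 5 hours 30 minutes.

5 hours 30 minutes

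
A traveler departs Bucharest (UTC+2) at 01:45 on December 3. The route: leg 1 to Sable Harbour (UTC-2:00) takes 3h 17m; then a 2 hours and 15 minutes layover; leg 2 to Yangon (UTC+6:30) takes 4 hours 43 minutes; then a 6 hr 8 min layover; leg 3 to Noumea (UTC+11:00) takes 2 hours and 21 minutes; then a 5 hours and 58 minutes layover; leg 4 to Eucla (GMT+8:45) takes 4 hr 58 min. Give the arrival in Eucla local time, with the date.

Convert departure to UTC: 01:45 − 2:00 = 23:45 UTC on Dec 2.
Add 3 hours 17 minutes leg 1 → 03:02 UTC (Dec 3).
Add 2 hours 15 minutes layover in Sable Harbour → 05:17 UTC.
Add 4 hours and 43 minutes leg 2 → 10:00 UTC.
Add 6 hours and 8 minutes layover in Yangon → 16:08 UTC.
Add 2 hours 21 minutes leg 3 → 18:29 UTC.
Add 5 hours and 58 minutes layover in Noumea → 00:27 UTC (Dec 4).
Add 4 hours and 58 minutes leg 4 → 05:25 UTC.
Eucla is UTC+8:45, so local arrival = 05:25 + 8:45 = 14:10 on Dec 4.

14:10 on December 4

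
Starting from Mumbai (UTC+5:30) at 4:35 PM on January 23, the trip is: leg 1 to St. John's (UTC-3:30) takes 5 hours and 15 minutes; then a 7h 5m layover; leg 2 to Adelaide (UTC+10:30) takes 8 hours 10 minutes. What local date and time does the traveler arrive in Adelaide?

6:05 PM on January 24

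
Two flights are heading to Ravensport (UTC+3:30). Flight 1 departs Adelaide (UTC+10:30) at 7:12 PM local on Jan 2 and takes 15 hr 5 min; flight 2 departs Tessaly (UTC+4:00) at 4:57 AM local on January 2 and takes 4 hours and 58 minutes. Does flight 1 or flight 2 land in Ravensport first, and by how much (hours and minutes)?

Flight 1 in UTC: 7:12 PM − 10:30 = 8:42 AM on Jan 2.
+15 hours 5 minutes → arrive 11:47 PM UTC on Jan 2.
Flight 2 in UTC: 4:57 AM − 4:00 = 12:57 AM on Jan 2.
+4 hours and 58 minutes → arrive 5:55 AM UTC on Jan 2.
Flight 2 lands earlier by 17 hours 52 minutes.

the second, by 17 hours 52 minutes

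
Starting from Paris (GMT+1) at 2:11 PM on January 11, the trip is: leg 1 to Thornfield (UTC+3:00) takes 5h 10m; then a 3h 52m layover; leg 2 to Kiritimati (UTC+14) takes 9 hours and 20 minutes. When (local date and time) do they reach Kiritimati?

9:33 PM on Jan 12

Convert departure to UTC: 2:11 PM − 1:00 = 1:11 PM UTC on Jan 11.
Add 5 hours and 10 minutes leg 1 → 6:21 PM UTC.
Add 3 hours 52 minutes layover in Thornfield → 10:13 PM UTC.
Add 9 hours and 20 minutes leg 2 → 7:33 AM UTC (Jan 12).
Kiritimati is UTC+14:00, so local arrival = 7:33 AM + 14:00 = 9:33 PM on Jan 12.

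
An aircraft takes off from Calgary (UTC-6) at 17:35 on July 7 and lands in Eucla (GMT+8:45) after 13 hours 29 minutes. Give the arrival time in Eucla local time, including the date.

21:49 on July 8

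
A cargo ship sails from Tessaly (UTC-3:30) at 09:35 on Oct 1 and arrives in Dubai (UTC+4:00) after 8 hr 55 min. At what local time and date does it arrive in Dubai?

Convert departure to UTC: 09:35 + 3:30 = 13:05 UTC on Oct 1.
Add 8 hours and 55 minutes travel time → 22:00 UTC.
Dubai is UTC+4:00, so local arrival = 22:00 + 4:00 = 02:00 on Oct 2.

02:00 on October 2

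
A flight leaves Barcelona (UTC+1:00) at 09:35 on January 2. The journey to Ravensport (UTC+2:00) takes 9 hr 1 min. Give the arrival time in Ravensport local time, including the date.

Convert departure to UTC: 09:35 − 1:00 = 08:35 UTC on Jan 2.
Add 9 hours and 1 minute travel time → 17:36 UTC.
Ravensport is UTC+2:00, so local arrival = 17:36 + 2:00 = 19:36 on Jan 2.

19:36 on January 2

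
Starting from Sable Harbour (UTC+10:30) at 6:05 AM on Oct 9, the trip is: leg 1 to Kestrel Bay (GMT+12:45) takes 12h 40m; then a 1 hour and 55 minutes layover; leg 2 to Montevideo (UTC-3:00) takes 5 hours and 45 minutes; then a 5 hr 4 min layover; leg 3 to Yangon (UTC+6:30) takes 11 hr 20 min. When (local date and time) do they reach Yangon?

Convert departure to UTC: 6:05 AM − 10:30 = 7:35 PM UTC on Oct 8.
Add 12 hours 40 minutes leg 1 → 8:15 AM UTC (Oct 9).
Add 1 hour and 55 minutes layover in Kestrel Bay → 10:10 AM UTC.
Add 5 hours and 45 minutes leg 2 → 3:55 PM UTC.
Add 5 hours 4 minutes layover in Montevideo → 8:59 PM UTC.
Add 11 hours 20 minutes leg 3 → 8:19 AM UTC (Oct 10).
Yangon is UTC+6:30, so local arrival = 8:19 AM + 6:30 = 2:49 PM on Oct 10.

2:49 PM on Oct 10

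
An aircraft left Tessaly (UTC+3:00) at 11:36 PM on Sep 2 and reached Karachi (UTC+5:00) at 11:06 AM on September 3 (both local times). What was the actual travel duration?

Karachi is 2:00 ahead of Tessaly.
Clock-face elapsed time (ignoring zones) is 11 hours 30 minutes.
Actual elapsed = 11 hours 30 minutes − 2:00 = 9 hours 30 minutes.

9 hours 30 minutes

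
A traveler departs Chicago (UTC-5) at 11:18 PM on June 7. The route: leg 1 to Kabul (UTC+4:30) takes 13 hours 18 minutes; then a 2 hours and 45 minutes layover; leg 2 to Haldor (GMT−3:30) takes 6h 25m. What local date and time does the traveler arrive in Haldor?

Convert departure to UTC: 11:18 PM + 5:00 = 4:18 AM UTC on Jun 8.
Add 13 hours 18 minutes leg 1 → 5:36 PM UTC.
Add 2 hours and 45 minutes layover in Kabul → 8:21 PM UTC.
Add 6 hours and 25 minutes leg 2 → 2:46 AM UTC (Jun 9).
Haldor is UTC−3:30, so local arrival = 2:46 AM − 3:30 = 11:16 PM on Jun 8.

11:16 PM on June 8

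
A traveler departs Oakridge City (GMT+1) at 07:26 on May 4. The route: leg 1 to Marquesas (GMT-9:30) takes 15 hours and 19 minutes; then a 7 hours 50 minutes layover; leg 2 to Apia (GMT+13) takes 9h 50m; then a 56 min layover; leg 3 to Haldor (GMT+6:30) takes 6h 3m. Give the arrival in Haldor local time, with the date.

Convert departure to UTC: 07:26 − 1:00 = 06:26 UTC on May 4.
Add 15 hours 19 minutes leg 1 → 21:45 UTC.
Add 7 hours and 50 minutes layover in Marquesas → 05:35 UTC (May 5).
Add 9 hours 50 minutes leg 2 → 15:25 UTC.
Add 56 minutes layover in Apia → 16:21 UTC.
Add 6 hours 3 minutes leg 3 → 22:24 UTC.
Haldor is UTC+6:30, so local arrival = 22:24 + 6:30 = 04:54 on May 6.

04:54 on May 6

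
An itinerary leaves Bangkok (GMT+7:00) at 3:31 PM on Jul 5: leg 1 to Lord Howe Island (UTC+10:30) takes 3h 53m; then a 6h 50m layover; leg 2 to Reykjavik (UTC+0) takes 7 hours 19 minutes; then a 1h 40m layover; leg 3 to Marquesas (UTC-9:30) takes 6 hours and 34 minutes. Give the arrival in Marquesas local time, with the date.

Convert departure to UTC: 3:31 PM − 7:00 = 8:31 AM UTC on Jul 5.
Add 3 hours and 53 minutes leg 1 → 12:24 PM UTC.
Add 6 hours 50 minutes layover in Lord Howe Island → 7:14 PM UTC.
Add 7 hours and 19 minutes leg 2 → 2:33 AM UTC (Jul 6).
Add 1 hour and 40 minutes layover in Reykjavik → 4:13 AM UTC.
Add 6 hours 34 minutes leg 3 → 10:47 AM UTC.
Marquesas is UTC−9:30, so local arrival = 10:47 AM − 9:30 = 1:17 AM on Jul 6.

1:17 AM on Jul 6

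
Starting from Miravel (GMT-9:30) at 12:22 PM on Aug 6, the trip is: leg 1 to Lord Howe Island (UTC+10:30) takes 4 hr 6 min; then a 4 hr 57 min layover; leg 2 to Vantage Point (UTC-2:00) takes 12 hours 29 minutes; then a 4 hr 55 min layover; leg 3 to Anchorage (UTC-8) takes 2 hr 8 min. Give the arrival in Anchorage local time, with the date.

Convert departure to UTC: 12:22 PM + 9:30 = 9:52 PM UTC on Aug 6.
Add 4 hours and 6 minutes leg 1 → 1:58 AM UTC (Aug 7).
Add 4 hours 57 minutes layover in Lord Howe Island → 6:55 AM UTC.
Add 12 hours and 29 minutes leg 2 → 7:24 PM UTC.
Add 4 hours 55 minutes layover in Vantage Point → 12:19 AM UTC (Aug 8).
Add 2 hours 8 minutes leg 3 → 2:27 AM UTC.
Anchorage is UTC−8:00, so local arrival = 2:27 AM − 8:00 = 6:27 PM on Aug 7.

6:27 PM on August 7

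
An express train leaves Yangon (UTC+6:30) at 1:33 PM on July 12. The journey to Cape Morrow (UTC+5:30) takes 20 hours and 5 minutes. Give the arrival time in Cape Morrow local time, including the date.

8:38 AM on Jul 13

Convert departure to UTC: 1:33 PM − 6:30 = 7:03 AM UTC on Jul 12.
Add 20 hours 5 minutes travel time → 3:08 AM UTC (Jul 13).
Cape Morrow is UTC+5:30, so local arrival = 3:08 AM + 5:30 = 8:38 AM on Jul 13.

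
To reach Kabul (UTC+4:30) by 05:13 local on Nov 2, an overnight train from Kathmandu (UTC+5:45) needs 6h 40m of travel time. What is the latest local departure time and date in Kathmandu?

23:48 on November 1

Target arrival in UTC: 05:13 − 4:30 = 00:43 on Nov 2.
Subtract 6 hours 40 minutes → departure 18:03 UTC on Nov 1.
Kathmandu is UTC+5:45: 18:03 + 5:45 = 23:48 on Nov 1.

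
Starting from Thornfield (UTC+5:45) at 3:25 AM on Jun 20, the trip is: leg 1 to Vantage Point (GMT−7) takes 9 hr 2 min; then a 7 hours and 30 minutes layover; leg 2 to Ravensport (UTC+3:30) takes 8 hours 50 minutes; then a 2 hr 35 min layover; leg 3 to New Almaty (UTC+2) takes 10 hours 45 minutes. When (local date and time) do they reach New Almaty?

Convert departure to UTC: 3:25 AM − 5:45 = 9:40 PM UTC on Jun 19.
Add 9 hours and 2 minutes leg 1 → 6:42 AM UTC (Jun 20).
Add 7 hours and 30 minutes layover in Vantage Point → 2:12 PM UTC.
Add 8 hours and 50 minutes leg 2 → 11:02 PM UTC.
Add 2 hours and 35 minutes layover in Ravensport → 1:37 AM UTC (Jun 21).
Add 10 hours 45 minutes leg 3 → 12:22 PM UTC.
New Almaty is UTC+2:00, so local arrival = 12:22 PM + 2:00 = 2:22 PM on Jun 21.

2:22 PM on June 21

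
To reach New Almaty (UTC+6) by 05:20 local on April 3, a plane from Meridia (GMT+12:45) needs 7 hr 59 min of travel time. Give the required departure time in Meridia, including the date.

04:06 on April 3

Target arrival in UTC: 05:20 − 6:00 = 23:20 on Apr 2.
Subtract 7 hours and 59 minutes → departure 15:21 UTC on Apr 2.
Meridia is UTC+12:45: 15:21 + 12:45 = 04:06 on Apr 3.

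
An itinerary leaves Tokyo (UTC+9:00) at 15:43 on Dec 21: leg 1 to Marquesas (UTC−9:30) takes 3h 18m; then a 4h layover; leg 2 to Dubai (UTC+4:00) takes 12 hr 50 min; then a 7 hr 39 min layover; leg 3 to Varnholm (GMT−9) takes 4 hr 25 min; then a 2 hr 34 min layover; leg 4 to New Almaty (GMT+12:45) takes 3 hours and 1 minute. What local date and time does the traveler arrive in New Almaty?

09:15 on December 23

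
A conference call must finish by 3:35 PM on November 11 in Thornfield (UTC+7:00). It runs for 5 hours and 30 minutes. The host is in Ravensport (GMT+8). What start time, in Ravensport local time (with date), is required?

11:05 AM on Nov 11

Target end time in UTC: 3:35 PM − 7:00 = 8:35 AM on Nov 11.
Subtract 5 hours 30 minutes → start 3:05 AM UTC on Nov 11.
Ravensport is UTC+8:00: 3:05 AM + 8:00 = 11:05 AM on Nov 11.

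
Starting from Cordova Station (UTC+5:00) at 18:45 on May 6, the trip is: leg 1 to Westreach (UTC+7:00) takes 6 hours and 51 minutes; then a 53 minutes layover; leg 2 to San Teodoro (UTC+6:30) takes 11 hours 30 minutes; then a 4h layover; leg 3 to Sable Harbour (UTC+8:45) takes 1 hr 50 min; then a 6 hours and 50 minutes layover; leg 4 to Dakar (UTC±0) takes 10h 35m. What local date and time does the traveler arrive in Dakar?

08:14 on May 8

Convert departure to UTC: 18:45 − 5:00 = 13:45 UTC on May 6.
Add 6 hours 51 minutes leg 1 → 20:36 UTC.
Add 53 minutes layover in Westreach → 21:29 UTC.
Add 11 hours 30 minutes leg 2 → 08:59 UTC (May 7).
Add 4 hours layover in San Teodoro → 12:59 UTC.
Add 1 hour 50 minutes leg 3 → 14:49 UTC.
Add 6 hours and 50 minutes layover in Sable Harbour → 21:39 UTC.
Add 10 hours 35 minutes leg 4 → 08:14 UTC (May 8).
Dakar is UTC+0, so local arrival is the same: 08:14 on May 8.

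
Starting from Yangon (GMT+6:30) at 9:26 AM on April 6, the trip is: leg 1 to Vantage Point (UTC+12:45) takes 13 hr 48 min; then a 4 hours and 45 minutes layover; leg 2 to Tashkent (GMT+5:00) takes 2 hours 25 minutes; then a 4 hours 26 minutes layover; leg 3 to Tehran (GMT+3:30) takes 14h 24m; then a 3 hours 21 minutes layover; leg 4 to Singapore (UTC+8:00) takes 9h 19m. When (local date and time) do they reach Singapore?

3:24 PM on Apr 8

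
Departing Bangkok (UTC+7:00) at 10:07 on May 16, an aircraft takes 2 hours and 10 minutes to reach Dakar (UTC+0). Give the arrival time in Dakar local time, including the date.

05:17 on May 16

Convert departure to UTC: 10:07 − 7:00 = 03:07 UTC on May 16.
Add 2 hours and 10 minutes travel time → 05:17 UTC.
Dakar is UTC+0, so local arrival is the same: 05:17 on May 16.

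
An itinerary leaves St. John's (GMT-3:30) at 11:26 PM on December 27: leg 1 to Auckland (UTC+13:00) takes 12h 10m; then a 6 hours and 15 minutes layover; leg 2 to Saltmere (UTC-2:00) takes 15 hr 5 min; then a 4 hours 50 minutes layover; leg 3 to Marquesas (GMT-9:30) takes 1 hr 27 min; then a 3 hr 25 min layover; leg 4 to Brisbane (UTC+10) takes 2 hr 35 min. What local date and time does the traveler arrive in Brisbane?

Convert departure to UTC: 11:26 PM + 3:30 = 2:56 AM UTC on Dec 28.
Add 12 hours and 10 minutes leg 1 → 3:06 PM UTC.
Add 6 hours 15 minutes layover in Auckland → 9:21 PM UTC.
Add 15 hours and 5 minutes leg 2 → 12:26 PM UTC (Dec 29).
Add 4 hours and 50 minutes layover in Saltmere → 5:16 PM UTC.
Add 1 hour and 27 minutes leg 3 → 6:43 PM UTC.
Add 3 hours and 25 minutes layover in Marquesas → 10:08 PM UTC.
Add 2 hours 35 minutes leg 4 → 12:43 AM UTC (Dec 30).
Brisbane is UTC+10:00, so local arrival = 12:43 AM + 10:00 = 10:43 AM on Dec 30.

10:43 AM on Dec 30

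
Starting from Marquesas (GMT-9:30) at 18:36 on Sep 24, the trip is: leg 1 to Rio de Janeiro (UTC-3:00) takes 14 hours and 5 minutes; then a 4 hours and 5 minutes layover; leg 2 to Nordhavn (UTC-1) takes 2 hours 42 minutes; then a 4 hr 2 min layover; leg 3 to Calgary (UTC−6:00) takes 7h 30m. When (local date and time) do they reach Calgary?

06:30 on Sep 26

Convert departure to UTC: 18:36 + 9:30 = 04:06 UTC on Sep 25.
Add 14 hours and 5 minutes leg 1 → 18:11 UTC.
Add 4 hours and 5 minutes layover in Rio de Janeiro → 22:16 UTC.
Add 2 hours 42 minutes leg 2 → 00:58 UTC (Sep 26).
Add 4 hours 2 minutes layover in Nordhavn → 05:00 UTC.
Add 7 hours 30 minutes leg 3 → 12:30 UTC.
Calgary is UTC−6:00, so local arrival = 12:30 − 6:00 = 06:30 on Sep 26.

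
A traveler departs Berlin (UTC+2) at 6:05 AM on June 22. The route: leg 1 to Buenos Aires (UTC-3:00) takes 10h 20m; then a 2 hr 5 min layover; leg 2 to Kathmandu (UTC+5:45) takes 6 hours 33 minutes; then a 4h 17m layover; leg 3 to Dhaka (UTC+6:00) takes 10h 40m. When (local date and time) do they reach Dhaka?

8:00 PM on June 23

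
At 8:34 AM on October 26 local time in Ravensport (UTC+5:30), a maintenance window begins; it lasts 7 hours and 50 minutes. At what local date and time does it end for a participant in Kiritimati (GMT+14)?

12:54 AM on October 27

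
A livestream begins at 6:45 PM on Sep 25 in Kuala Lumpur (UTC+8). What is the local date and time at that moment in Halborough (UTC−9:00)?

In UTC: 6:45 PM − 8:00 = 10:45 AM on Sep 25.
Halborough is UTC−9:00: 10:45 AM − 9:00 = 1:45 AM on Sep 25.

1:45 AM on Sep 25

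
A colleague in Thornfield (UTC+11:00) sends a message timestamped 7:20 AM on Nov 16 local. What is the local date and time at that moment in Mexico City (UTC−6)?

In UTC: 7:20 AM − 11:00 = 8:20 PM on Nov 15.
Mexico City is UTC−6:00: 8:20 PM − 6:00 = 2:20 PM on Nov 15.

2:20 PM on November 15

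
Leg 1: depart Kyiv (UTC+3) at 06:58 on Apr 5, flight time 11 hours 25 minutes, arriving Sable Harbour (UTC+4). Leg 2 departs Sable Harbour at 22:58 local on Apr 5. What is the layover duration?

3 hours 35 minutes

Convert departure to UTC: 06:58 − 3:00 = 03:58 UTC on Apr 5.
Add 11 hours and 25 minutes flight time → 15:23 UTC.
Sable Harbour is UTC+4:00, so local arrival = 15:23 + 4:00 = 19:23 on Apr 5.
Layover = 22:58 − 19:23 = 3 hours 35 minutes.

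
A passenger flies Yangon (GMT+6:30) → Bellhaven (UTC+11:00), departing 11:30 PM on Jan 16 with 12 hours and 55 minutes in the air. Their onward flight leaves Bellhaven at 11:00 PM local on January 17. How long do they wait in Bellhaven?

6 hours 5 minutes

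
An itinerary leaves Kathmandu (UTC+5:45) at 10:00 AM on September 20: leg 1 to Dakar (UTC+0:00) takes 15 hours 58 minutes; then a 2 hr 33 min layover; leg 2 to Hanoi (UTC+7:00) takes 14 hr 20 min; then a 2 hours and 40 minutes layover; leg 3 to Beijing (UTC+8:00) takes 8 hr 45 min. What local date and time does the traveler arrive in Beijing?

Convert departure to UTC: 10:00 AM − 5:45 = 4:15 AM UTC on Sep 20.
Add 15 hours and 58 minutes leg 1 → 8:13 PM UTC.
Add 2 hours 33 minutes layover in Dakar → 10:46 PM UTC.
Add 14 hours and 20 minutes leg 2 → 1:06 PM UTC (Sep 21).
Add 2 hours 40 minutes layover in Hanoi → 3:46 PM UTC.
Add 8 hours and 45 minutes leg 3 → 12:31 AM UTC (Sep 22).
Beijing is UTC+8:00, so local arrival = 12:31 AM + 8:00 = 8:31 AM on Sep 22.

8:31 AM on September 22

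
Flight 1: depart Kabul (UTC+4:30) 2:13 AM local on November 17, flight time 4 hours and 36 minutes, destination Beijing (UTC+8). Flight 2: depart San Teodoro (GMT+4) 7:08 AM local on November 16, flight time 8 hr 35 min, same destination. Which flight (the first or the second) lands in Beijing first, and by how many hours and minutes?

Flight 1 in UTC: 2:13 AM − 4:30 = 9:43 PM on Nov 16.
+4 hours 36 minutes → arrive 2:19 AM UTC on Nov 17.
Flight 2 in UTC: 7:08 AM − 4:00 = 3:08 AM on Nov 16.
+8 hours and 35 minutes → arrive 11:43 AM UTC on Nov 16.
Flight 2 lands earlier by 14 hours 36 minutes.

the second, by 14 hours 36 minutes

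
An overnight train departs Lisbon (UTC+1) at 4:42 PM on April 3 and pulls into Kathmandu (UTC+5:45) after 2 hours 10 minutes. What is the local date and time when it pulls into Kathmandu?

11:37 PM on Apr 3

Kathmandu is 4:45 ahead of Lisbon.
After 2 hours 10 minutes it is 6:52 PM in Lisbon.
Shift by the zone difference: 6:52 PM + 4:45 = 11:37 PM on Apr 3 in Kathmandu.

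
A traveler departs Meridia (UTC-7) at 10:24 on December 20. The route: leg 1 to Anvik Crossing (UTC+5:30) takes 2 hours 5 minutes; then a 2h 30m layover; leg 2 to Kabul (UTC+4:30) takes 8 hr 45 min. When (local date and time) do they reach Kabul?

11:14 on December 21

Convert departure to UTC: 10:24 + 7:00 = 17:24 UTC on Dec 20.
Add 2 hours and 5 minutes leg 1 → 19:29 UTC.
Add 2 hours and 30 minutes layover in Anvik Crossing → 21:59 UTC.
Add 8 hours 45 minutes leg 2 → 06:44 UTC (Dec 21).
Kabul is UTC+4:30, so local arrival = 06:44 + 4:30 = 11:14 on Dec 21.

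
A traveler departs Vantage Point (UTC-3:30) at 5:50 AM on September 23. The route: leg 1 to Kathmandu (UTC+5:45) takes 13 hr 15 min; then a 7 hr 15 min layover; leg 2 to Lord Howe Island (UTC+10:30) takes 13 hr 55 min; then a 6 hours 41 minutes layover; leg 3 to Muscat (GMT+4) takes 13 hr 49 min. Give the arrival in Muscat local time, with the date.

Convert departure to UTC: 5:50 AM + 3:30 = 9:20 AM UTC on Sep 23.
Add 13 hours and 15 minutes leg 1 → 10:35 PM UTC.
Add 7 hours 15 minutes layover in Kathmandu → 5:50 AM UTC (Sep 24).
Add 13 hours and 55 minutes leg 2 → 7:45 PM UTC.
Add 6 hours 41 minutes layover in Lord Howe Island → 2:26 AM UTC (Sep 25).
Add 13 hours 49 minutes leg 3 → 4:15 PM UTC.
Muscat is UTC+4:00, so local arrival = 4:15 PM + 4:00 = 8:15 PM on Sep 25.

8:15 PM on September 25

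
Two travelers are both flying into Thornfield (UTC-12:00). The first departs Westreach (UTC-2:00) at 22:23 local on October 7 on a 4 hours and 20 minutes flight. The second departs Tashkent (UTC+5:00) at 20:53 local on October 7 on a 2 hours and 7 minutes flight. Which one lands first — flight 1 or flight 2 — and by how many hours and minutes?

the second, by 10 hours 43 minutes

Flight 1 in UTC: 22:23 + 2:00 = 00:23 on Oct 8.
+4 hours 20 minutes → arrive 04:43 UTC on Oct 8.
Flight 2 in UTC: 20:53 − 5:00 = 15:53 on Oct 7.
+2 hours and 7 minutes → arrive 18:00 UTC on Oct 7.
Flight 2 lands earlier by 10 hours 43 minutes.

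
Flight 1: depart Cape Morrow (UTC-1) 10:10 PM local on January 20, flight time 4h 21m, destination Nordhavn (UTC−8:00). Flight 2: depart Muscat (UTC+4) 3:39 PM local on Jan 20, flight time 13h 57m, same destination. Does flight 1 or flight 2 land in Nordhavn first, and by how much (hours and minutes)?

Flight 1 in UTC: 10:10 PM + 1:00 = 11:10 PM on Jan 20.
+4 hours and 21 minutes → arrive 3:31 AM UTC on Jan 21.
Flight 2 in UTC: 3:39 PM − 4:00 = 11:39 AM on Jan 20.
+13 hours 57 minutes → arrive 1:36 AM UTC on Jan 21.
Flight 2 lands earlier by 1 hour 55 minutes.

the second, by 1 hour 55 minutes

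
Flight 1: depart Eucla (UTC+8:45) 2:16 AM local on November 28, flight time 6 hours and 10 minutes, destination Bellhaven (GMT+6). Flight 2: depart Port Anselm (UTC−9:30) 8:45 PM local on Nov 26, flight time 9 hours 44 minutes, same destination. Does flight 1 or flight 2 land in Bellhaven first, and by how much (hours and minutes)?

the second, by 7 hours 42 minutes

Flight 1 in UTC: 2:16 AM − 8:45 = 5:31 PM on Nov 27.
+6 hours 10 minutes → arrive 11:41 PM UTC on Nov 27.
Flight 2 in UTC: 8:45 PM + 9:30 = 6:15 AM on Nov 27.
+9 hours 44 minutes → arrive 3:59 PM UTC on Nov 27.
Flight 2 lands earlier by 7 hours 42 minutes.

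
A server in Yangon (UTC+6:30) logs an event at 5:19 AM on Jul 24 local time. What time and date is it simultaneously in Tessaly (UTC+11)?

Tessaly is 4:30 ahead of Yangon.
Shift by the zone difference: 5:19 AM + 4:30 = 9:49 AM on Jul 24 in Tessaly.

9:49 AM on July 24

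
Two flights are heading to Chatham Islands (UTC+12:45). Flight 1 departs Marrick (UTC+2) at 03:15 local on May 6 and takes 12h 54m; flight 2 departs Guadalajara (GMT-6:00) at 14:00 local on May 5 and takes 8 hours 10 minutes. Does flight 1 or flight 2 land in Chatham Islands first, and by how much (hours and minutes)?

Flight 1 in UTC: 03:15 − 2:00 = 01:15 on May 6.
+12 hours 54 minutes → arrive 14:09 UTC on May 6.
Flight 2 in UTC: 14:00 + 6:00 = 20:00 on May 5.
+8 hours and 10 minutes → arrive 04:10 UTC on May 6.
Flight 2 lands earlier by 9 hours 59 minutes.

the second, by 9 hours 59 minutes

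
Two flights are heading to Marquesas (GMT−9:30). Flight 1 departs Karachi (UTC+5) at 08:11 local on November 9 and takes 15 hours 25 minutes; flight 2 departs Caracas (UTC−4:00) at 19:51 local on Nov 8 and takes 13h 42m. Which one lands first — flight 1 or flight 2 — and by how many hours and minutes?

Flight 1 in UTC: 08:11 − 5:00 = 03:11 on Nov 9.
+15 hours 25 minutes → arrive 18:36 UTC on Nov 9.
Flight 2 in UTC: 19:51 + 4:00 = 23:51 on Nov 8.
+13 hours 42 minutes → arrive 13:33 UTC on Nov 9.
Flight 2 lands earlier by 5 hours 3 minutes.

the second, by 5 hours 3 minutes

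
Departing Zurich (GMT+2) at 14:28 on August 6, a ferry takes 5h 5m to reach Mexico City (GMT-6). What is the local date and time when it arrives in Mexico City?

Convert departure to UTC: 14:28 − 2:00 = 12:28 UTC on Aug 6.
Add 5 hours and 5 minutes travel time → 17:33 UTC.
Mexico City is UTC−6:00, so local arrival = 17:33 − 6:00 = 11:33 on Aug 6.

11:33 on Aug 6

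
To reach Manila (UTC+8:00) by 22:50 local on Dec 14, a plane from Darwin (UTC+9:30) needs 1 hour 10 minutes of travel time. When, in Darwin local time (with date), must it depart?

23:10 on December 14

Target arrival in UTC: 22:50 − 8:00 = 14:50 on Dec 14.
Subtract 1 hour and 10 minutes → departure 13:40 UTC on Dec 14.
Darwin is UTC+9:30: 13:40 + 9:30 = 23:10 on Dec 14.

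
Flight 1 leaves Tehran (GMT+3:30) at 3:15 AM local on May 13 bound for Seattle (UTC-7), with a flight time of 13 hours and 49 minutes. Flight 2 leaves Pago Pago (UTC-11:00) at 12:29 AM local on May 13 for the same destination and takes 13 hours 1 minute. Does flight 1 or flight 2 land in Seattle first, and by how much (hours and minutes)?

the first, by 10 hours 56 minutes

Flight 1 in UTC: 3:15 AM − 3:30 = 11:45 PM on May 12.
+13 hours and 49 minutes → arrive 1:34 PM UTC on May 13.
Flight 2 in UTC: 12:29 AM + 11:00 = 11:29 AM on May 13.
+13 hours and 1 minute → arrive 12:30 AM UTC on May 14.
Flight 1 lands earlier by 10 hours 56 minutes.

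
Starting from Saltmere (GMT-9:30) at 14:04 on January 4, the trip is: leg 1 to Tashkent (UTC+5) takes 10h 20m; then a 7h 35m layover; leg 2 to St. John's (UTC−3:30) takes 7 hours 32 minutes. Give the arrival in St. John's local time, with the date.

Convert departure to UTC: 14:04 + 9:30 = 23:34 UTC on Jan 4.
Add 10 hours 20 minutes leg 1 → 09:54 UTC (Jan 5).
Add 7 hours and 35 minutes layover in Tashkent → 17:29 UTC.
Add 7 hours 32 minutes leg 2 → 01:01 UTC (Jan 6).
St. John's is UTC−3:30, so local arrival = 01:01 − 3:30 = 21:31 on Jan 5.

21:31 on January 5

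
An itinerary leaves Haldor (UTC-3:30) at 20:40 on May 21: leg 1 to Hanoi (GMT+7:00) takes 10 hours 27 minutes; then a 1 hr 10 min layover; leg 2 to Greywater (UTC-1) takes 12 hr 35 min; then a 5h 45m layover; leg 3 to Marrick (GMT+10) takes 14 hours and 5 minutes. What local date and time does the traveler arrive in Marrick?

06:12 on May 24

Convert departure to UTC: 20:40 + 3:30 = 00:10 UTC on May 22.
Add 10 hours and 27 minutes leg 1 → 10:37 UTC.
Add 1 hour 10 minutes layover in Hanoi → 11:47 UTC.
Add 12 hours 35 minutes leg 2 → 00:22 UTC (May 23).
Add 5 hours 45 minutes layover in Greywater → 06:07 UTC.
Add 14 hours 5 minutes leg 3 → 20:12 UTC.
Marrick is UTC+10:00, so local arrival = 20:12 + 10:00 = 06:12 on May 24.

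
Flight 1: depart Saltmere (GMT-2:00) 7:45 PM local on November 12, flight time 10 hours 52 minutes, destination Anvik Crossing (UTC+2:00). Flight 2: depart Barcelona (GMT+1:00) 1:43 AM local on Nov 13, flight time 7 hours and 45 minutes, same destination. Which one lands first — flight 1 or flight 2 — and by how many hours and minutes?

the second, by 9 minutes

Flight 1 in UTC: 7:45 PM + 2:00 = 9:45 PM on Nov 12.
+10 hours and 52 minutes → arrive 8:37 AM UTC on Nov 13.
Flight 2 in UTC: 1:43 AM − 1:00 = 12:43 AM on Nov 13.
+7 hours 45 minutes → arrive 8:28 AM UTC on Nov 13.
Flight 2 lands earlier by 9 minutes.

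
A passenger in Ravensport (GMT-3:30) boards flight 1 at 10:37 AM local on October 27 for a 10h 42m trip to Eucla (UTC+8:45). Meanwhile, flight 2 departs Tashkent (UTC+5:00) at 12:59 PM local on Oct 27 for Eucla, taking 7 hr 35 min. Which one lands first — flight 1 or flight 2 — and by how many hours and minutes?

the second, by 9 hours 15 minutes

Flight 1 in UTC: 10:37 AM + 3:30 = 2:07 PM on Oct 27.
+10 hours and 42 minutes → arrive 12:49 AM UTC on Oct 28.
Flight 2 in UTC: 12:59 PM − 5:00 = 7:59 AM on Oct 27.
+7 hours and 35 minutes → arrive 3:34 PM UTC on Oct 27.
Flight 2 lands earlier by 9 hours 15 minutes.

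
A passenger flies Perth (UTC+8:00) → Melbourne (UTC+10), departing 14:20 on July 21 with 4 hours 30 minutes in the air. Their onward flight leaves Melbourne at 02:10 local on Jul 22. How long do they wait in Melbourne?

Convert departure to UTC: 14:20 − 8:00 = 06:20 UTC on Jul 21.
Add 4 hours 30 minutes flight time → 10:50 UTC.
Melbourne is UTC+10:00, so local arrival = 10:50 + 10:00 = 20:50 on Jul 21.
Layover = 02:10 − 20:50 (+1 day) = 5 hours 20 minutes.

5 hours 20 minutes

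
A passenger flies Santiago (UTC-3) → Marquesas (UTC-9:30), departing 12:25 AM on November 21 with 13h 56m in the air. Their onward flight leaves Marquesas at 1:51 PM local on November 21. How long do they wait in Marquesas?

Convert departure to UTC: 12:25 AM + 3:00 = 3:25 AM UTC on Nov 21.
Add 13 hours 56 minutes flight time → 5:21 PM UTC.
Marquesas is UTC−9:30, so local arrival = 5:21 PM − 9:30 = 7:51 AM on Nov 21.
Layover = 1:51 PM − 7:51 AM = 6 hours.

6 hours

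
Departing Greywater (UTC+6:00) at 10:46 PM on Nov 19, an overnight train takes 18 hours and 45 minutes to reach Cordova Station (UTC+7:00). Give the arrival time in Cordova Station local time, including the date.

6:31 PM on November 20

Convert departure to UTC: 10:46 PM − 6:00 = 4:46 PM UTC on Nov 19.
Add 18 hours and 45 minutes travel time → 11:31 AM UTC (Nov 20).
Cordova Station is UTC+7:00, so local arrival = 11:31 AM + 7:00 = 6:31 PM on Nov 20.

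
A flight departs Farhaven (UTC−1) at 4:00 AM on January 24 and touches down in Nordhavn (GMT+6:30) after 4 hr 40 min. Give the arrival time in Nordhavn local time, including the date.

4:10 PM on Jan 24

Convert departure to UTC: 4:00 AM + 1:00 = 5:00 AM UTC on Jan 24.
Add 4 hours 40 minutes travel time → 9:40 AM UTC.
Nordhavn is UTC+6:30, so local arrival = 9:40 AM + 6:30 = 4:10 PM on Jan 24.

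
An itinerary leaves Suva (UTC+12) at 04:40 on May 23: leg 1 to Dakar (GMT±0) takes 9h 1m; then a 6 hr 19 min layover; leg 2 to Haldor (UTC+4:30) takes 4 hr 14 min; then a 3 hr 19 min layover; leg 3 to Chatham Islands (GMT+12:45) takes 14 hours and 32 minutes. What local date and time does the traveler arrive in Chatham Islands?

Convert departure to UTC: 04:40 − 12:00 = 16:40 UTC on May 22.
Add 9 hours and 1 minute leg 1 → 01:41 UTC (May 23).
Add 6 hours and 19 minutes layover in Dakar → 08:00 UTC.
Add 4 hours 14 minutes leg 2 → 12:14 UTC.
Add 3 hours and 19 minutes layover in Haldor → 15:33 UTC.
Add 14 hours 32 minutes leg 3 → 06:05 UTC (May 24).
Chatham Islands is UTC+12:45, so local arrival = 06:05 + 12:45 = 18:50 on May 24.

18:50 on May 24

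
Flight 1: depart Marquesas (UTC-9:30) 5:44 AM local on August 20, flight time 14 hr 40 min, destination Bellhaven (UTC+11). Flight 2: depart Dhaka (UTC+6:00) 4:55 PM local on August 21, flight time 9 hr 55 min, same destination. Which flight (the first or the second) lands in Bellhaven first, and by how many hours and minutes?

Flight 1 in UTC: 5:44 AM + 9:30 = 3:14 PM on Aug 20.
+14 hours and 40 minutes → arrive 5:54 AM UTC on Aug 21.
Flight 2 in UTC: 4:55 PM − 6:00 = 10:55 AM on Aug 21.
+9 hours and 55 minutes → arrive 8:50 PM UTC on Aug 21.
Flight 1 lands earlier by 14 hours 56 minutes.

the first, by 14 hours 56 minutes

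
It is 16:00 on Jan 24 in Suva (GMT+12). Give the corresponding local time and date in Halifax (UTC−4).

In UTC: 16:00 − 12:00 = 04:00 on Jan 24.
Halifax is UTC−4:00: 04:00 − 4:00 = 00:00 on Jan 24.

00:00 on January 24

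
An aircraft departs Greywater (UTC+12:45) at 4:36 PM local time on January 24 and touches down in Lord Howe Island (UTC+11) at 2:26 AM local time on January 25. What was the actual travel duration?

11 hours 35 minutes

Departure in UTC: 4:36 PM − 12:45 = 3:51 AM on Jan 24.
Arrival in UTC: 2:26 AM − 11:00 = 3:26 PM on Jan 24.
Elapsed = 3:26 PM − 3:51 AM = 11 hours 35 minutes.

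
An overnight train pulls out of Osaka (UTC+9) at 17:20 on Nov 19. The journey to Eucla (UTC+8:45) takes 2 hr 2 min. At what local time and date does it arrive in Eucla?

19:07 on November 19

Convert departure to UTC: 17:20 − 9:00 = 08:20 UTC on Nov 19.
Add 2 hours 2 minutes travel time → 10:22 UTC.
Eucla is UTC+8:45, so local arrival = 10:22 + 8:45 = 19:07 on Nov 19.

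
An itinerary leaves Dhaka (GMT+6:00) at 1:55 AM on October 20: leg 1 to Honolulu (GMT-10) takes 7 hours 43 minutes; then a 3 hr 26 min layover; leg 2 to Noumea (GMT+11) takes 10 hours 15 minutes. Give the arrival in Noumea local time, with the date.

Convert departure to UTC: 1:55 AM − 6:00 = 7:55 PM UTC on Oct 19.
Add 7 hours and 43 minutes leg 1 → 3:38 AM UTC (Oct 20).
Add 3 hours and 26 minutes layover in Honolulu → 7:04 AM UTC.
Add 10 hours and 15 minutes leg 2 → 5:19 PM UTC.
Noumea is UTC+11:00, so local arrival = 5:19 PM + 11:00 = 4:19 AM on Oct 21.

4:19 AM on Oct 21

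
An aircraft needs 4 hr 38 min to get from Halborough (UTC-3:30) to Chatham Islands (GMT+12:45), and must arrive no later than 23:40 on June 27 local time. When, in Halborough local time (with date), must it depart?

Target arrival in UTC: 23:40 − 12:45 = 10:55 on Jun 27.
Subtract 4 hours 38 minutes → departure 06:17 UTC on Jun 27.
Halborough is UTC−3:30: 06:17 − 3:30 = 02:47 on Jun 27.

02:47 on Jun 27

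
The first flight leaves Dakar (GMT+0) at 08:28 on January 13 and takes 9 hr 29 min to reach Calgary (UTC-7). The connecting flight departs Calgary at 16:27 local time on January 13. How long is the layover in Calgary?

5 hours 30 minutes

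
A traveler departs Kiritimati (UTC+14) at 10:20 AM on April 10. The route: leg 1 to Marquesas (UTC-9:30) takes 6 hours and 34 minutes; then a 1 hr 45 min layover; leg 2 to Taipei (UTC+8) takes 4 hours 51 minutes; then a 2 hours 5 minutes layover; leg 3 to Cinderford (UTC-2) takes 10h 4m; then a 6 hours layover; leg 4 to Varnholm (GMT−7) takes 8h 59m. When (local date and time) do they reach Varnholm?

5:38 AM on April 11

Convert departure to UTC: 10:20 AM − 14:00 = 8:20 PM UTC on Apr 9.
Add 6 hours 34 minutes leg 1 → 2:54 AM UTC (Apr 10).
Add 1 hour and 45 minutes layover in Marquesas → 4:39 AM UTC.
Add 4 hours and 51 minutes leg 2 → 9:30 AM UTC.
Add 2 hours 5 minutes layover in Taipei → 11:35 AM UTC.
Add 10 hours and 4 minutes leg 3 → 9:39 PM UTC.
Add 6 hours layover in Cinderford → 3:39 AM UTC (Apr 11).
Add 8 hours and 59 minutes leg 4 → 12:38 PM UTC.
Varnholm is UTC−7:00, so local arrival = 12:38 PM − 7:00 = 5:38 AM on Apr 11.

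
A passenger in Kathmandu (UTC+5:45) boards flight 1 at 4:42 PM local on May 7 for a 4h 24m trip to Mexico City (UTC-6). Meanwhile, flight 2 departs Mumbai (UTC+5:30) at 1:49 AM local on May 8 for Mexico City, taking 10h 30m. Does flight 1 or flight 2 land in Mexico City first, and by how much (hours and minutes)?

Flight 1 in UTC: 4:42 PM − 5:45 = 10:57 AM on May 7.
+4 hours and 24 minutes → arrive 3:21 PM UTC on May 7.
Flight 2 in UTC: 1:49 AM − 5:30 = 8:19 PM on May 7.
+10 hours 30 minutes → arrive 6:49 AM UTC on May 8.
Flight 1 lands earlier by 15 hours 28 minutes.

the first, by 15 hours 28 minutes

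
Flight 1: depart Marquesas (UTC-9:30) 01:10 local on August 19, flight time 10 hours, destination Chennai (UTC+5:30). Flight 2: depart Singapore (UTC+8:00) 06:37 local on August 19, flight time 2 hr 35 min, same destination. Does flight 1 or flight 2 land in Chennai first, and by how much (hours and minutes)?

the second, by 19 hours 28 minutes

Flight 1 in UTC: 01:10 + 9:30 = 10:40 on Aug 19.
+10 hours → arrive 20:40 UTC on Aug 19.
Flight 2 in UTC: 06:37 − 8:00 = 22:37 on Aug 18.
+2 hours 35 minutes → arrive 01:12 UTC on Aug 19.
Flight 2 lands earlier by 19 hours 28 minutes.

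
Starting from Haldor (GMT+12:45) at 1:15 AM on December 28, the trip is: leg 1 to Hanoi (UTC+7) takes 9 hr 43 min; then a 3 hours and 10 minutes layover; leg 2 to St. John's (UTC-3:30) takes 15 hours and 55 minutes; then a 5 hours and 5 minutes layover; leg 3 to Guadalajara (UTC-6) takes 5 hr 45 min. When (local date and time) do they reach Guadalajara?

Convert departure to UTC: 1:15 AM − 12:45 = 12:30 PM UTC on Dec 27.
Add 9 hours and 43 minutes leg 1 → 10:13 PM UTC.
Add 3 hours 10 minutes layover in Hanoi → 1:23 AM UTC (Dec 28).
Add 15 hours and 55 minutes leg 2 → 5:18 PM UTC.
Add 5 hours 5 minutes layover in St. John's → 10:23 PM UTC.
Add 5 hours 45 minutes leg 3 → 4:08 AM UTC (Dec 29).
Guadalajara is UTC−6:00, so local arrival = 4:08 AM − 6:00 = 10:08 PM on Dec 28.

10:08 PM on Dec 28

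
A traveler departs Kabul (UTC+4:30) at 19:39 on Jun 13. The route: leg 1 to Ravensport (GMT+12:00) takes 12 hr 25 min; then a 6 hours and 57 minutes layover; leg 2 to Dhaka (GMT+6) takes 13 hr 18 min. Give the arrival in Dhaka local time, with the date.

05:49 on June 15

Convert departure to UTC: 19:39 − 4:30 = 15:09 UTC on Jun 13.
Add 12 hours 25 minutes leg 1 → 03:34 UTC (Jun 14).
Add 6 hours 57 minutes layover in Ravensport → 10:31 UTC.
Add 13 hours 18 minutes leg 2 → 23:49 UTC.
Dhaka is UTC+6:00, so local arrival = 23:49 + 6:00 = 05:49 on Jun 15.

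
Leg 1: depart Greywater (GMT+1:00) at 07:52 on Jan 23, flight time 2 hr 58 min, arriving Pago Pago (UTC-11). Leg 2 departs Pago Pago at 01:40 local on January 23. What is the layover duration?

2 hours 50 minutes

Convert departure to UTC: 07:52 − 1:00 = 06:52 UTC on Jan 23.
Add 2 hours 58 minutes flight time → 09:50 UTC.
Pago Pago is UTC−11:00, so local arrival = 09:50 − 11:00 = 22:50 on Jan 22.
Layover = 01:40 − 22:50 (+1 day) = 2 hours 50 minutes.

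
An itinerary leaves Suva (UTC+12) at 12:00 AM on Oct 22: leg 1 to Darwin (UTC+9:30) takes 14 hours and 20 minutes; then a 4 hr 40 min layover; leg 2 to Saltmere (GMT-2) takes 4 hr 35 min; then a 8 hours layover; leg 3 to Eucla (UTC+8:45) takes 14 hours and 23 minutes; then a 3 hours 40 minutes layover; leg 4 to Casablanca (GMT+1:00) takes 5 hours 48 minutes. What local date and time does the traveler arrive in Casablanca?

Convert departure to UTC: 12:00 AM − 12:00 = 12:00 PM UTC on Oct 21.
Add 14 hours 20 minutes leg 1 → 2:20 AM UTC (Oct 22).
Add 4 hours 40 minutes layover in Darwin → 7:00 AM UTC.
Add 4 hours and 35 minutes leg 2 → 11:35 AM UTC.
Add 8 hours layover in Saltmere → 7:35 PM UTC.
Add 14 hours 23 minutes leg 3 → 9:58 AM UTC (Oct 23).
Add 3 hours 40 minutes layover in Eucla → 1:38 PM UTC.
Add 5 hours and 48 minutes leg 4 → 7:26 PM UTC.
Casablanca is UTC+1:00, so local arrival = 7:26 PM + 1:00 = 8:26 PM on Oct 23.

8:26 PM on Oct 23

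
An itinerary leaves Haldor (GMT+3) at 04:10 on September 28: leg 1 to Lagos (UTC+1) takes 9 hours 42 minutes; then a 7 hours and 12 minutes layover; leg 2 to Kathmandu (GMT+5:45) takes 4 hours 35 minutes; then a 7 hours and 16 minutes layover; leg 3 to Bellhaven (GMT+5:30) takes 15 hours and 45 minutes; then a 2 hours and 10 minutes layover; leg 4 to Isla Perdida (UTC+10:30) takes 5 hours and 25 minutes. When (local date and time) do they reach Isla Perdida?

15:45 on Sep 30

Convert departure to UTC: 04:10 − 3:00 = 01:10 UTC on Sep 28.
Add 9 hours and 42 minutes leg 1 → 10:52 UTC.
Add 7 hours and 12 minutes layover in Lagos → 18:04 UTC.
Add 4 hours and 35 minutes leg 2 → 22:39 UTC.
Add 7 hours 16 minutes layover in Kathmandu → 05:55 UTC (Sep 29).
Add 15 hours and 45 minutes leg 3 → 21:40 UTC.
Add 2 hours 10 minutes layover in Bellhaven → 23:50 UTC.
Add 5 hours 25 minutes leg 4 → 05:15 UTC (Sep 30).
Isla Perdida is UTC+10:30, so local arrival = 05:15 + 10:30 = 15:45 on Sep 30.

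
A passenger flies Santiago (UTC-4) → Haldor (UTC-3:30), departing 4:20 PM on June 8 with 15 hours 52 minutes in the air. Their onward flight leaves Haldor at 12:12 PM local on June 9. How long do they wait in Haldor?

3 hours 30 minutes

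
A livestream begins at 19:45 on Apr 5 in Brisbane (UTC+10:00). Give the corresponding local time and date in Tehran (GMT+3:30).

13:15 on April 5

Tehran is 6:30 behind Brisbane.
Shift by the zone difference: 19:45 − 6:30 = 13:15 on Apr 5 in Tehran.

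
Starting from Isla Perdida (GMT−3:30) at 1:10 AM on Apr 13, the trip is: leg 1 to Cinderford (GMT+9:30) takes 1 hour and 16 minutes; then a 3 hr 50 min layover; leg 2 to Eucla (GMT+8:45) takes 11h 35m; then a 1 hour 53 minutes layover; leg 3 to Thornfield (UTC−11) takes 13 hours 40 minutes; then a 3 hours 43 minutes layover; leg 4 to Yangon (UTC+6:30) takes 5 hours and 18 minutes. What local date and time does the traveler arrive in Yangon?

4:25 AM on Apr 15

Convert departure to UTC: 1:10 AM + 3:30 = 4:40 AM UTC on Apr 13.
Add 1 hour and 16 minutes leg 1 → 5:56 AM UTC.
Add 3 hours and 50 minutes layover in Cinderford → 9:46 AM UTC.
Add 11 hours 35 minutes leg 2 → 9:21 PM UTC.
Add 1 hour 53 minutes layover in Eucla → 11:14 PM UTC.
Add 13 hours and 40 minutes leg 3 → 12:54 PM UTC (Apr 14).
Add 3 hours and 43 minutes layover in Thornfield → 4:37 PM UTC.
Add 5 hours 18 minutes leg 4 → 9:55 PM UTC.
Yangon is UTC+6:30, so local arrival = 9:55 PM + 6:30 = 4:25 AM on Apr 15.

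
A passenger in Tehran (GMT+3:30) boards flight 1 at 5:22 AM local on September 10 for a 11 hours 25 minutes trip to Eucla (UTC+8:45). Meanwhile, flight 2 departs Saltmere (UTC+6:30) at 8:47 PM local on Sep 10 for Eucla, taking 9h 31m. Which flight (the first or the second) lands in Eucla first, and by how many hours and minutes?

the first, by 10 hours 31 minutes

Flight 1 in UTC: 5:22 AM − 3:30 = 1:52 AM on Sep 10.
+11 hours and 25 minutes → arrive 1:17 PM UTC on Sep 10.
Flight 2 in UTC: 8:47 PM − 6:30 = 2:17 PM on Sep 10.
+9 hours 31 minutes → arrive 11:48 PM UTC on Sep 10.
Flight 1 lands earlier by 10 hours 31 minutes.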